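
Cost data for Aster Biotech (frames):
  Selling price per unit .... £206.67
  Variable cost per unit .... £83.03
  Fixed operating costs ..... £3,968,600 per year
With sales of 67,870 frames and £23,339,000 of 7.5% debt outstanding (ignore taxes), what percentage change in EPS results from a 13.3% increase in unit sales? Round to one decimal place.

+41.8%

Contribution at this volume is 67,870 × £123.64 = £8,391,446.80.
Operating income = contribution − fixed costs = £8,391,446.80 − £3,968,600 = £4,422,846.80.
After interest of £1,750,425.00, pre-tax earnings = £2,672,421.80.
Degree of combined leverage = contribution ÷ (EBIT − I) = £8,391,446.80 ÷ £2,672,421.80 = 3.1400.
%ΔEPS = DCL × %ΔSales = 3.1400 × +13.3% = +41.8%.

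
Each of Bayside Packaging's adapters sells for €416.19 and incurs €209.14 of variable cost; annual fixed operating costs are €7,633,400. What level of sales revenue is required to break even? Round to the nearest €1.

€15,343,853

CM per unit = €416.19 − €209.14 = €207.05; CM ratio = €207.05 / €416.19 = 0.4975.
Break-even revenue = fixed costs × price ÷ CM = €7,633,400 × €416.19 ÷ €207.05 = €15,343,853.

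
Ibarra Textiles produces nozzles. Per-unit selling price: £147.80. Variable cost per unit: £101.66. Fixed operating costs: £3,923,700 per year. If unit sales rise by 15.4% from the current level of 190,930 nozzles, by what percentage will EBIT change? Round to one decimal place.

+27.8%

Total contribution margin = 190,930 × £46.14 = £8,809,510.20.
EBIT = £8,809,510.20 − £3,923,700 = £4,885,810.20.
Degree of operating leverage = £8,809,510.20 / £4,885,810.20 = 1.8031.
Operating income changes by 1.8031 × +15.4% = +27.8%.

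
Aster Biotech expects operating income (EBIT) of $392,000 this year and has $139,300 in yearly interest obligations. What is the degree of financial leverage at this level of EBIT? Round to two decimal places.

Annual interest charges come to $139,300.00.
DFL = EBIT ÷ (EBIT − I) = $392,000 ÷ ($392,000 − $139,300.00) = $392,000 ÷ $252,700.00 = 1.5512.

1.55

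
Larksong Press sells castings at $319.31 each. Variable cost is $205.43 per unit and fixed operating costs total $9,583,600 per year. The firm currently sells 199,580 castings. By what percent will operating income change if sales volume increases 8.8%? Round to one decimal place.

At 199,580 units, contribution = 199,580 × $113.88 = $22,728,170.40.
Operating income = contribution − fixed costs = $22,728,170.40 − $9,583,600 = $13,144,570.40.
DOL = contribution ÷ EBIT = $22,728,170.40 ÷ $13,144,570.40 = 1.7291.
Operating income changes by 1.7291 × +8.8% = +15.2%.

+15.2%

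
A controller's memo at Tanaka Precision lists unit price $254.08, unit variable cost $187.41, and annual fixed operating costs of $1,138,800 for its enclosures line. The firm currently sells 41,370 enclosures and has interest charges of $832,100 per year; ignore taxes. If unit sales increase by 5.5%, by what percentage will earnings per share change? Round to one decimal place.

+19.3%

At 41,370 units, contribution = 41,370 × $66.67 = $2,758,137.90.
EBIT = $2,758,137.90 − $1,138,800 = $1,619,337.90.
Interest = $832,100.00, so EBIT − I = $787,237.90.
Degree of combined leverage = contribution ÷ (EBIT − I) = $2,758,137.90 ÷ $787,237.90 = 3.5036.
%ΔEPS = DCL × %ΔSales = 3.5036 × +5.5% = +19.3%.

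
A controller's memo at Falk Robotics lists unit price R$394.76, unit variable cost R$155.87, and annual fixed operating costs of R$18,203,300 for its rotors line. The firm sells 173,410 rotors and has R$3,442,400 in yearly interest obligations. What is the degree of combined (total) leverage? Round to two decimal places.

2.09

At 173,410 units, contribution = 173,410 × R$238.89 = R$41,425,914.90.
Operating income = contribution − fixed costs = R$41,425,914.90 − R$18,203,300 = R$23,222,614.90. Interest = R$3,442,400.00, so EBIT − I = R$19,780,214.90.
DCL = contribution ÷ (EBIT − I) = R$41,425,914.90 ÷ R$19,780,214.90 = 2.0943.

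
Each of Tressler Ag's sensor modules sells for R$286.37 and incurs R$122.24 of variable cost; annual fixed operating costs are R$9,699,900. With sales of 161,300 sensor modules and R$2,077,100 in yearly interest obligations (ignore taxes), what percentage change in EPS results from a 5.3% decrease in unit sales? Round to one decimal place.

-9.5%

Total contribution margin = 161,300 × R$164.13 = R$26,474,169.00.
Subtracting fixed costs: EBIT = R$26,474,169.00 − R$9,699,900 = R$16,774,269.00.
After interest of R$2,077,100.00, pre-tax earnings = R$14,697,169.00.
DCL = total CM / (EBIT − I) = R$26,474,169.00 / R$14,697,169.00 = 1.8013.
EPS therefore changes by 1.8013 × (-5.3%) = -9.5%.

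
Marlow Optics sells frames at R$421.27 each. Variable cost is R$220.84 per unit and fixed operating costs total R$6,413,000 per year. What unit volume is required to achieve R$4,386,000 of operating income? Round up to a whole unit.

Contribution margin per unit = R$421.27 − R$220.84 = R$200.43.
Units = (FC + target) / CM = (R$6,413,000 + R$4,386,000) / R$200.43 = 53,879.16, so 53,880 frames.

53,880 frames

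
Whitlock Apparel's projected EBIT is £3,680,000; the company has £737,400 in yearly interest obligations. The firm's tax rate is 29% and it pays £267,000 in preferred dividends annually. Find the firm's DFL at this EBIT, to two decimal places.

1.43

Interest = £737,400.00.
Pre-tax preferred-dividend burden = £267,000 ÷ (1 − 0.29) = £376,056.34.
DFL = EBIT ÷ [EBIT − I − D_p/(1−t)] = £3,680,000 ÷ [£3,680,000 − £737,400.00 − £376,056.34] = £3,680,000 ÷ £2,566,543.66 = 1.4338.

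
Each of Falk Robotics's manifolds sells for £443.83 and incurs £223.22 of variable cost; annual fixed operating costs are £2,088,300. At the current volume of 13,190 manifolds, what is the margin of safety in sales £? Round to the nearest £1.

£1,652,811

Each unit contributes £443.83 − £223.22 = £220.61. Break-even units = £2,088,300 ÷ £220.61 = 9,466.03; break-even revenue = 9,466.03 × £443.83 = £4,201,306.33.
Current sales = 13,190 × £443.83 = £5,854,117.70.
Margin of safety = £5,854,117.70 − £4,201,306.33 = £1,652,811.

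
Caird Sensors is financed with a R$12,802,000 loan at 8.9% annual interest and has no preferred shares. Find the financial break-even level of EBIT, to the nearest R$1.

Annual interest = 8.9% × R$12,802,000 = R$1,139,378.00.
With no preferred dividends, EPS = 0 when EBIT exactly covers interest, so the financial break-even EBIT is R$1,139,378.00.

R$1,139,378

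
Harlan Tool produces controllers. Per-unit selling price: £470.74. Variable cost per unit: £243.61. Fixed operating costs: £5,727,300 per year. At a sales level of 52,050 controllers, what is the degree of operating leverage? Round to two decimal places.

1.94

Total contribution margin = 52,050 × £227.13 = £11,822,116.50.
EBIT = £11,822,116.50 − £5,727,300 = £6,094,816.50.
So DOL = total CM / EBIT = £11,822,116.50 / £6,094,816.50 = 1.9397.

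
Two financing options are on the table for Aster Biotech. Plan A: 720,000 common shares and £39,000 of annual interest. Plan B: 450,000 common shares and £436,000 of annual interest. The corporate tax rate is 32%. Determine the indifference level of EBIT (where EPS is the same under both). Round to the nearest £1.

At indifference, (EBIT − 39,000)(1 − t)/720,000 = (EBIT − 436,000)(1 − t)/450,000.
The (1 − t) factor cancels: (EBIT − 39,000) × 450,000 = (EBIT − 436,000) × 720,000.
Solving, EBIT = (436,000·720,000 − 39,000·450,000) / (720,000 − 450,000) = 296,370,000,000 / 270,000 = 1,097,666.67.

£1,097,667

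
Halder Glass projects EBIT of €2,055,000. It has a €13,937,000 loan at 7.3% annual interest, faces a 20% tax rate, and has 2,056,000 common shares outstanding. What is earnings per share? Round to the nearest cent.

Interest = €1,017,401.00, so EBT = €2,055,000 − €1,017,401.00 = €1,037,599.00.
After tax at 20%: net income = €1,037,599.00 × 0.80 = €830,079.20.
EPS = €830,079.20 ÷ 2,056,000 = €0.40.

€0.40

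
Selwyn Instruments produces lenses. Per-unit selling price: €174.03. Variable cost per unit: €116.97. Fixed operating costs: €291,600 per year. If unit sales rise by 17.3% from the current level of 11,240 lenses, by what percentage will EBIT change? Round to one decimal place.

Contribution at this volume is 11,240 × €57.06 = €641,354.40.
Subtracting fixed costs: EBIT = €641,354.40 − €291,600 = €349,754.40.
So DOL = total CM / EBIT = €641,354.40 / €349,754.40 = 1.8337.
So EBIT moves 1.8337 × (+17.3%) = +31.7%.

+31.7%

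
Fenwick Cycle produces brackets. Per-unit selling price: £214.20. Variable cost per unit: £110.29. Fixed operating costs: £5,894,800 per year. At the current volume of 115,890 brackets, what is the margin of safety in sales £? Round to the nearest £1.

£12,672,101

Each unit contributes £214.20 − £110.29 = £103.91. Break-even units = £5,894,800 ÷ £103.91 = 56,729.86; break-even revenue = 56,729.86 × £214.20 = £12,151,536.52.
Actual sales revenue = 115,890 × £214.20 = £24,823,638.00.
Margin of safety = £24,823,638.00 − £12,151,536.52 = £12,672,101.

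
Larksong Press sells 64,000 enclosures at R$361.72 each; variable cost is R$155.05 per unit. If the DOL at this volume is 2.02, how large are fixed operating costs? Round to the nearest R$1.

Total contribution margin = 64,000 × R$206.67 = R$13,226,880.00.
Since DOL = CM ÷ EBIT, EBIT = R$13,226,880.00 ÷ 2.02 = R$6,547,960.40.
And FC = contribution − EBIT = R$13,226,880.00 − R$6,547,960.40 = R$6,678,920.

R$6,678,920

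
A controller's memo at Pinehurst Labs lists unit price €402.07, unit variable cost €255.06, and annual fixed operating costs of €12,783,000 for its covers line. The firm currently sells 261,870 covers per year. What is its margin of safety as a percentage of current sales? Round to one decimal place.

66.8%

Each unit contributes €402.07 − €255.06 = €147.01. Break-even units = €12,783,000 ÷ €147.01 = 86,953.27; break-even revenue = 86,953.27 × €402.07 = €34,961,300.66.
Actual sales revenue = 261,870 × €402.07 = €105,290,070.90.
Margin of safety = (€105,290,070.90 − €34,961,300.66) ÷ €105,290,070.90 = 66.8%.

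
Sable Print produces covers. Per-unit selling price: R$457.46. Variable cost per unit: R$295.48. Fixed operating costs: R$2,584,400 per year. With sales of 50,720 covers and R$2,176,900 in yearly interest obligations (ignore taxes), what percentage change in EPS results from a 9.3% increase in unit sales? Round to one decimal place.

+22.1%

Total contribution margin = 50,720 × R$161.98 = R$8,215,625.60.
Operating income = contribution − fixed costs = R$8,215,625.60 − R$2,584,400 = R$5,631,225.60.
After interest of R$2,176,900.00, pre-tax earnings = R$3,454,325.60.
Degree of combined leverage = contribution ÷ (EBIT − I) = R$8,215,625.60 ÷ R$3,454,325.60 = 2.3784.
%ΔEPS = DCL × %ΔSales = 2.3784 × +9.3% = +22.1%.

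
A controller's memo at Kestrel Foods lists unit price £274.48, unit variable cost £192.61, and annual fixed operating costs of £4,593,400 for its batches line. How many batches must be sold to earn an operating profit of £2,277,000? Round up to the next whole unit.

83,919 batches

Each unit contributes £274.48 − £192.61 = £81.87.
Need Q such that Q × £81.87 − £4,593,400 = £2,277,000, i.e. Q = £6,870,400 / £81.87 = 83,918.41 → 83,919.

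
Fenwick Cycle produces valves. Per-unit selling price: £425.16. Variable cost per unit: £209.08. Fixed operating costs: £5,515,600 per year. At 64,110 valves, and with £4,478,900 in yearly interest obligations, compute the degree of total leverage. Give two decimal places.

Contribution at this volume is 64,110 × £216.08 = £13,852,888.80.
Operating income = contribution − fixed costs = £13,852,888.80 − £5,515,600 = £8,337,288.80. Interest = £4,478,900.00.
DOL = £13,852,888.80 ÷ £8,337,288.80 = 1.6616; DFL = £8,337,288.80 ÷ £3,858,388.80 = 2.1608.
DCL = DOL × DFL = 1.6616 × 2.1608 = 3.5904.

3.59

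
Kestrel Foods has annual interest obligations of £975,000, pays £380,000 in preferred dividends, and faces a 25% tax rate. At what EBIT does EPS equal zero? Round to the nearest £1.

£1,481,667

Preferred dividends are paid after tax, so their pre-tax equivalent is £380,000 ÷ (1 − 0.25) = £506,666.67.
Financial break-even EBIT = interest + D_p ÷ (1 − t) = £975,000 + £506,666.67 = £1,481,666.67.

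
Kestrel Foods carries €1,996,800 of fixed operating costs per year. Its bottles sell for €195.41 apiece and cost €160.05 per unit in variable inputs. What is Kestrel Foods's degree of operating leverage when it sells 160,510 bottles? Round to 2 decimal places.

1.54

Contribution at this volume is 160,510 × €35.36 = €5,675,633.60.
Operating income = contribution − fixed costs = €5,675,633.60 − €1,996,800 = €3,678,833.60.
Degree of operating leverage = €5,675,633.60 / €3,678,833.60 = 1.5428.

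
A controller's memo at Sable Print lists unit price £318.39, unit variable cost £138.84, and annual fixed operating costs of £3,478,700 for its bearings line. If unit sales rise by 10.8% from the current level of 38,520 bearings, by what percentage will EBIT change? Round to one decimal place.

+21.7%

Total contribution margin = 38,520 × £179.55 = £6,916,266.00.
Subtracting fixed costs: EBIT = £6,916,266.00 − £3,478,700 = £3,437,566.00.
DOL = contribution ÷ EBIT = £6,916,266.00 ÷ £3,437,566.00 = 2.0120.
%ΔEBIT = DOL × %ΔSales = 2.0120 × +10.8% = +21.7%.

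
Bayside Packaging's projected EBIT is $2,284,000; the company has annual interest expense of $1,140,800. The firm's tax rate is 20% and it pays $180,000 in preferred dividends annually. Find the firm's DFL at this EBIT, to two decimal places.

Interest = $1,140,800.00.
Preferred dividends grossed up pre-tax: $180,000 / (1 − 0.20) = $225,000.00.
DFL = EBIT ÷ [EBIT − I − D_p/(1−t)] = $2,284,000 ÷ [$2,284,000 − $1,140,800.00 − $225,000.00] = $2,284,000 ÷ $918,200.00 = 2.4875.

2.49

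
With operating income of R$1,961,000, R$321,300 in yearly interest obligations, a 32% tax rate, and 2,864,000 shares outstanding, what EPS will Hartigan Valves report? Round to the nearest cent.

Interest = R$321,300.00, so EBT = R$1,961,000 − R$321,300.00 = R$1,639,700.00.
Net income = R$1,639,700.00 × (1 − 0.32) = R$1,114,996.00.
EPS = R$1,114,996.00 ÷ 2,864,000 = R$0.39.

R$0.39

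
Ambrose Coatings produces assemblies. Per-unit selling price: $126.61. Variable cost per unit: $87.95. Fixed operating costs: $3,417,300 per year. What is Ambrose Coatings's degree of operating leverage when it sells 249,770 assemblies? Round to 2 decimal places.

Contribution at this volume is 249,770 × $38.66 = $9,656,108.20.
Operating income = contribution − fixed costs = $9,656,108.20 − $3,417,300 = $6,238,808.20.
Degree of operating leverage = $9,656,108.20 / $6,238,808.20 = 1.5477.

1.55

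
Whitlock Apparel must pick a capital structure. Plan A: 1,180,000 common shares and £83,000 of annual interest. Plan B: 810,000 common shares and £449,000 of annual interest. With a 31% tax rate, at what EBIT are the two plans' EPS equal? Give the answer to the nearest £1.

£1,250,243

Set EPS_A = EPS_B: (EBIT − £83,000)(1 − 0.31) ÷ 1,180,000 = (EBIT − £449,000)(1 − 0.31) ÷ 810,000.
Cancelling (1 − t) and cross-multiplying: 810,000·(EBIT − 83,000) = 1,180,000·(EBIT − 449,000).
EBIT × (1,180,000 − 810,000) = 449,000 × 1,180,000 − 83,000 × 810,000 = 462,590,000,000, so EBIT = 462,590,000,000 ÷ 370,000 = 1,250,243.24.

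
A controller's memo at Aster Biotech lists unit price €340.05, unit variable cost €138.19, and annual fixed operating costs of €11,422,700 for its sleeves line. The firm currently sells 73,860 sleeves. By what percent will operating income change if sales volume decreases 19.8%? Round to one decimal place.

Total contribution margin = 73,860 × €201.86 = €14,909,379.60.
EBIT = €14,909,379.60 − €11,422,700 = €3,486,679.60.
So DOL = total CM / EBIT = €14,909,379.60 / €3,486,679.60 = 4.2761.
Operating income changes by 4.2761 × -19.8% = -84.7%.

-84.7%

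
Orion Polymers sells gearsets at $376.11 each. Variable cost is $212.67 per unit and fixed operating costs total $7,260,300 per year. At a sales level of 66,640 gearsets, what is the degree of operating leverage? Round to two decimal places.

Contribution at this volume is 66,640 × $163.44 = $10,891,641.60.
EBIT = $10,891,641.60 − $7,260,300 = $3,631,341.60.
So DOL = total CM / EBIT = $10,891,641.60 / $3,631,341.60 = 2.9993.

3.00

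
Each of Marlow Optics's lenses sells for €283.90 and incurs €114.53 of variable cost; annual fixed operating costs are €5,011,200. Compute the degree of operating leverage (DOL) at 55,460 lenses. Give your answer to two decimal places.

2.14

Total contribution margin = 55,460 × €169.37 = €9,393,260.20.
Subtracting fixed costs: EBIT = €9,393,260.20 − €5,011,200 = €4,382,060.20.
Degree of operating leverage = €9,393,260.20 / €4,382,060.20 = 2.1436.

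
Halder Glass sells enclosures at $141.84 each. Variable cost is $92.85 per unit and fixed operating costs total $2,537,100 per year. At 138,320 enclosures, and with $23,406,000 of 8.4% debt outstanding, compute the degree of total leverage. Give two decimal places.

2.98

Contribution at this volume is 138,320 × $48.99 = $6,776,296.80.
Subtracting fixed costs: EBIT = $6,776,296.80 − $2,537,100 = $4,239,196.80. Interest = $1,966,104.00.
DOL = $6,776,296.80 ÷ $4,239,196.80 = 1.5985; DFL = $4,239,196.80 ÷ $2,273,092.80 = 1.8649.
DCL = DOL × DFL = 1.5985 × 1.8649 = 2.9810.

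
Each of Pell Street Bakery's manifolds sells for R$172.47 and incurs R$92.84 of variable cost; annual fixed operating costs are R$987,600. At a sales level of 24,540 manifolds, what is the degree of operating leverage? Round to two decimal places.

At 24,540 units, contribution = 24,540 × R$79.63 = R$1,954,120.20.
Subtracting fixed costs: EBIT = R$1,954,120.20 − R$987,600 = R$966,520.20.
So DOL = total CM / EBIT = R$1,954,120.20 / R$966,520.20 = 2.0218.

2.02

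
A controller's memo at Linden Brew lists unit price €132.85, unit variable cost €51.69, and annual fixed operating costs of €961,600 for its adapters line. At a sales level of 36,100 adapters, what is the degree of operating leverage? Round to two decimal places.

1.49

Contribution at this volume is 36,100 × €81.16 = €2,929,876.00.
Operating income = contribution − fixed costs = €2,929,876.00 − €961,600 = €1,968,276.00.
DOL = contribution ÷ EBIT = €2,929,876.00 ÷ €1,968,276.00 = 1.4885.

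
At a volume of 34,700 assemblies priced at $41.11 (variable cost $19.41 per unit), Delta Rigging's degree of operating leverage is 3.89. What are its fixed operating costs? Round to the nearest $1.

Total contribution margin = 34,700 × $21.70 = $752,990.00.
Since DOL = CM ÷ EBIT, EBIT = $752,990.00 ÷ 3.89 = $193,570.69.
And FC = contribution − EBIT = $752,990.00 − $193,570.69 = $559,419.

$559,419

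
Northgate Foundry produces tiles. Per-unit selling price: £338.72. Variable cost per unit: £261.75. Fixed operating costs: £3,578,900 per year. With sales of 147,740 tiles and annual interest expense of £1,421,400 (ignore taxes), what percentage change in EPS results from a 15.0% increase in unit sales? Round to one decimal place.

Contribution at this volume is 147,740 × £76.97 = £11,371,547.80.
EBIT = £11,371,547.80 − £3,578,900 = £7,792,647.80.
After interest of £1,421,400.00, pre-tax earnings = £6,371,247.80.
DCL = total CM / (EBIT − I) = £11,371,547.80 / £6,371,247.80 = 1.7848.
%ΔEPS = DCL × %ΔSales = 1.7848 × +15.0% = +26.8%.

+26.8%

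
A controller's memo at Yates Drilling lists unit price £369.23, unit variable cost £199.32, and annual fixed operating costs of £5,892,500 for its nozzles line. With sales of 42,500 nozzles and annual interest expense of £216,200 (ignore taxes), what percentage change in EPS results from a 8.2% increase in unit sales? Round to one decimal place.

+53.2%

At 42,500 units, contribution = 42,500 × £169.91 = £7,221,175.00.
EBIT = £7,221,175.00 − £5,892,500 = £1,328,675.00.
After interest of £216,200.00, pre-tax earnings = £1,112,475.00.
Degree of combined leverage = contribution ÷ (EBIT − I) = £7,221,175.00 ÷ £1,112,475.00 = 6.4911.
%ΔEPS = DCL × %ΔSales = 6.4911 × +8.2% = +53.2%.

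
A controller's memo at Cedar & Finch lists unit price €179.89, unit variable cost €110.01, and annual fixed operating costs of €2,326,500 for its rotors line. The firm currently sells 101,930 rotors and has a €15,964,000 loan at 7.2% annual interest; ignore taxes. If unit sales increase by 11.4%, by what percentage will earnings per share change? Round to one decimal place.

Contribution at this volume is 101,930 × €69.88 = €7,122,868.40.
EBIT = €7,122,868.40 − €2,326,500 = €4,796,368.40.
After interest of €1,149,408.00, pre-tax earnings = €3,646,960.40.
Degree of combined leverage = contribution ÷ (EBIT − I) = €7,122,868.40 ÷ €3,646,960.40 = 1.9531.
%ΔEPS = DCL × %ΔSales = 1.9531 × +11.4% = +22.3%.

+22.3%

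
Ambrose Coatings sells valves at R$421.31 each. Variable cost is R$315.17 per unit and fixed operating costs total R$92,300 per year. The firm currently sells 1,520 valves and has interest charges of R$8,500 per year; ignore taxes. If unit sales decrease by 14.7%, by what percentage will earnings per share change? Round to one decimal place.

Contribution at this volume is 1,520 × R$106.14 = R$161,332.80.
Subtracting fixed costs: EBIT = R$161,332.80 − R$92,300 = R$69,032.80.
After interest of R$8,500.00, pre-tax earnings = R$60,532.80.
Degree of combined leverage = contribution ÷ (EBIT − I) = R$161,332.80 ÷ R$60,532.80 = 2.6652.
%ΔEPS = DCL × %ΔSales = 2.6652 × -14.7% = -39.2%.

-39.2%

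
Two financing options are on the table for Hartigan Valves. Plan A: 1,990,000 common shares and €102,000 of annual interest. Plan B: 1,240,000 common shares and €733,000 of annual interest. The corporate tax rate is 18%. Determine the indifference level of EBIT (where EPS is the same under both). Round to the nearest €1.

At indifference, (EBIT − 102,000)(1 − t)/1,990,000 = (EBIT − 733,000)(1 − t)/1,240,000.
Cancelling (1 − t) and cross-multiplying: 1,240,000·(EBIT − 102,000) = 1,990,000·(EBIT − 733,000).
Solving, EBIT = (733,000·1,990,000 − 102,000·1,240,000) / (1,990,000 − 1,240,000) = 1,332,190,000,000 / 750,000 = 1,776,253.33.

€1,776,253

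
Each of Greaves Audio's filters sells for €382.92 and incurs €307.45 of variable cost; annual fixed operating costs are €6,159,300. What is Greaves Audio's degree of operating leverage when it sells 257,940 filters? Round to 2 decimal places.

1.46

Contribution at this volume is 257,940 × €75.47 = €19,466,731.80.
Subtracting fixed costs: EBIT = €19,466,731.80 − €6,159,300 = €13,307,431.80.
Degree of operating leverage = €19,466,731.80 / €13,307,431.80 = 1.4628.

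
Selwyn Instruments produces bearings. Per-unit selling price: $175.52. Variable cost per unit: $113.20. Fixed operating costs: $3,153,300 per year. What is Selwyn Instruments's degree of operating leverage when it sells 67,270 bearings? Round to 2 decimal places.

4.04

Contribution at this volume is 67,270 × $62.32 = $4,192,266.40.
EBIT = $4,192,266.40 − $3,153,300 = $1,038,966.40.
So DOL = total CM / EBIT = $4,192,266.40 / $1,038,966.40 = 4.0350.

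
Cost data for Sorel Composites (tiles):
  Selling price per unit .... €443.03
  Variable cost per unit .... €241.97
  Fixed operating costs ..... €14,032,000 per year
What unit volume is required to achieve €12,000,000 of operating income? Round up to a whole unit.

Each unit contributes €443.03 − €241.97 = €201.06.
Required volume = (fixed costs + target profit) ÷ CM = (€14,032,000 + €12,000,000) ÷ €201.06 = 129,473.79, so 129,474 tiles.

129,474 tiles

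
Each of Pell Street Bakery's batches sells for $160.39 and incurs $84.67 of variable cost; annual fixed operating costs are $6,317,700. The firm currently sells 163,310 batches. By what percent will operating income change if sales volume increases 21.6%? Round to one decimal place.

Contribution at this volume is 163,310 × $75.72 = $12,365,833.20.
Subtracting fixed costs: EBIT = $12,365,833.20 − $6,317,700 = $6,048,133.20.
So DOL = total CM / EBIT = $12,365,833.20 / $6,048,133.20 = 2.0446.
%ΔEBIT = DOL × %ΔSales = 2.0446 × +21.6% = +44.2%.

+44.2%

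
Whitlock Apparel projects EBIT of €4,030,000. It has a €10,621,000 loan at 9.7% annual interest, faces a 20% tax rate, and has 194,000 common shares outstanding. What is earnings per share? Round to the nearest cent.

€12.37

Pre-tax income = €4,030,000 − €1,030,237.00 = €2,999,763.00.
After tax at 20%: net income = €2,999,763.00 × 0.80 = €2,399,810.40.
EPS = €2,399,810.40 ÷ 194,000 = €12.37.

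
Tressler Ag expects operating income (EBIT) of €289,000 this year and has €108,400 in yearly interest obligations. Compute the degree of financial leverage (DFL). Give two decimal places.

1.60

Annual interest charges come to €108,400.00.
Degree of financial leverage = EBIT / (EBIT − interest) = €289,000 / €180,600.00 = 1.6002.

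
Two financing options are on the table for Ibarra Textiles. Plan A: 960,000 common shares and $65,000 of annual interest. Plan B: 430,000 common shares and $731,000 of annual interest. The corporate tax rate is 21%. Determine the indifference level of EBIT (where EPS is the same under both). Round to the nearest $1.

$1,271,340

Set EPS_A = EPS_B: (EBIT − $65,000)(1 − 0.21) ÷ 960,000 = (EBIT − $731,000)(1 − 0.21) ÷ 430,000.
Cancelling (1 − t) and cross-multiplying: 430,000·(EBIT − 65,000) = 960,000·(EBIT − 731,000).
Solving, EBIT = (731,000·960,000 − 65,000·430,000) / (960,000 − 430,000) = 673,810,000,000 / 530,000 = 1,271,339.62.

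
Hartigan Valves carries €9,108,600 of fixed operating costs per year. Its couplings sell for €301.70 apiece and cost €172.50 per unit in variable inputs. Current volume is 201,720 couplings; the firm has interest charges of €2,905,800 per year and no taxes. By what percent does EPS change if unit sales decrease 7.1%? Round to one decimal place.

-13.2%

At 201,720 units, contribution = 201,720 × €129.20 = €26,062,224.00.
Subtracting fixed costs: EBIT = €26,062,224.00 − €9,108,600 = €16,953,624.00.
After interest of €2,905,800.00, pre-tax earnings = €14,047,824.00.
Degree of combined leverage = contribution ÷ (EBIT − I) = €26,062,224.00 ÷ €14,047,824.00 = 1.8552.
EPS therefore changes by 1.8552 × (-7.1%) = -13.2%.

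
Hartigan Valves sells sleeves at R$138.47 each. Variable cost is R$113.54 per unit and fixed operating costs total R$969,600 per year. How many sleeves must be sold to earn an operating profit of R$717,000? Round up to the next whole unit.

Contribution margin per unit = R$138.47 − R$113.54 = R$24.93.
Need Q such that Q × R$24.93 − R$969,600 = R$717,000, i.e. Q = R$1,686,600 / R$24.93 = 67,653.43 → 67,654.

67,654 sleeves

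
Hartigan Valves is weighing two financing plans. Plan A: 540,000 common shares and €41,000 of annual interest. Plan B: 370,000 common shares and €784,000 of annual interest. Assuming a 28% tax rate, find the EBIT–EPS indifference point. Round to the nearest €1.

At indifference, (EBIT − 41,000)(1 − t)/540,000 = (EBIT − 784,000)(1 − t)/370,000.
The (1 − t) factor cancels: (EBIT − 41,000) × 370,000 = (EBIT − 784,000) × 540,000.
EBIT × (540,000 − 370,000) = 784,000 × 540,000 − 41,000 × 370,000 = 408,190,000,000, so EBIT = 408,190,000,000 ÷ 170,000 = 2,401,117.65.

€2,401,118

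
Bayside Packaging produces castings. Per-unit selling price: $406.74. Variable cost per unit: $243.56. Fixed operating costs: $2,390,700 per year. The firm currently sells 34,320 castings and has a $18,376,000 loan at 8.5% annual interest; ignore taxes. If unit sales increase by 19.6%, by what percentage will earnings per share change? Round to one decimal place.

+66.6%

At 34,320 units, contribution = 34,320 × $163.18 = $5,600,337.60.
Operating income = contribution − fixed costs = $5,600,337.60 − $2,390,700 = $3,209,637.60.
After interest of $1,561,960.00, pre-tax earnings = $1,647,677.60.
DCL = total CM / (EBIT − I) = $5,600,337.60 / $1,647,677.60 = 3.3989.
%ΔEPS = DCL × %ΔSales = 3.3989 × +19.6% = +66.6%.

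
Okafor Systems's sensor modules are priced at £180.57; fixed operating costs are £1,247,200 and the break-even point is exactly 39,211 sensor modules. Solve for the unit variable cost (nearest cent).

£148.76

Contribution per unit must be FC / Q = £1,247,200 / 39,211 = £31.8074.
Variable cost per unit = £180.57 − £31.8074 = £148.76.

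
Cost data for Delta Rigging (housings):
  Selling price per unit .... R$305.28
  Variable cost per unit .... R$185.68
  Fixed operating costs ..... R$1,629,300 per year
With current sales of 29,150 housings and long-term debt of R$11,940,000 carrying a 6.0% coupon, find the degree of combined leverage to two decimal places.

3.06

Total contribution margin = 29,150 × R$119.60 = R$3,486,340.00.
Subtracting fixed costs: EBIT = R$3,486,340.00 − R$1,629,300 = R$1,857,040.00. Interest = R$716,400.00, so EBIT − I = R$1,140,640.00.
DCL = contribution ÷ (EBIT − I) = R$3,486,340.00 ÷ R$1,140,640.00 = 3.0565.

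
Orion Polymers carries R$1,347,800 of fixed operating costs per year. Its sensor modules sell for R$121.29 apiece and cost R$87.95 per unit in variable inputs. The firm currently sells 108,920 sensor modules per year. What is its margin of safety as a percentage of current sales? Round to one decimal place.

Unit CM = price − variable cost = R$121.29 − R$87.95 = R$33.34. Break-even units = R$1,347,800 ÷ R$33.34 = 40,425.91; break-even revenue = 40,425.91 × R$121.29 = R$4,903,259.21.
Current sales = 108,920 × R$121.29 = R$13,210,906.80.
Margin of safety = (R$13,210,906.80 − R$4,903,259.21) ÷ R$13,210,906.80 = 62.9%.

62.9%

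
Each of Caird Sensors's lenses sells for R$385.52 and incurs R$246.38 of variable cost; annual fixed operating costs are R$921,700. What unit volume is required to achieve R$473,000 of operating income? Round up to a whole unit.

Unit CM = price − variable cost = R$385.52 − R$246.38 = R$139.14.
Need Q such that Q × R$139.14 − R$921,700 = R$473,000, i.e. Q = R$1,394,700 / R$139.14 = 10,023.72 → 10,024.

10,024 lenses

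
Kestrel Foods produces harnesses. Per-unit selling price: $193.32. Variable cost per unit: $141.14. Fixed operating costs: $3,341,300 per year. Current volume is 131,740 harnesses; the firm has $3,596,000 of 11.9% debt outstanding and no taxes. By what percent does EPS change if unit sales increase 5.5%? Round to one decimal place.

+12.2%

Contribution at this volume is 131,740 × $52.18 = $6,874,193.20.
Operating income = contribution − fixed costs = $6,874,193.20 − $3,341,300 = $3,532,893.20.
Interest = $427,924.00, so EBIT − I = $3,104,969.20.
DCL = total CM / (EBIT − I) = $6,874,193.20 / $3,104,969.20 = 2.2139.
EPS therefore changes by 2.2139 × (+5.5%) = +12.2%.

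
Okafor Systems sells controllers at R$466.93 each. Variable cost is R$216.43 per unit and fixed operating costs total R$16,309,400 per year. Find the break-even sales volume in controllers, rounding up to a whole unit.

65,108 controllers

Unit CM = price − variable cost = R$466.93 − R$216.43 = R$250.50.
Break-even Q = R$16,309,400 / R$250.50 = 65,107.39 → 65,108 controllers.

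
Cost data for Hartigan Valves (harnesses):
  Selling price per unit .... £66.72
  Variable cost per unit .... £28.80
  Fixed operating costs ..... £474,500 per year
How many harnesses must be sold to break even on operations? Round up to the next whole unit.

12,514 harnesses

Each unit contributes £66.72 − £28.80 = £37.92.
Break-even volume = fixed costs ÷ CM per unit = £474,500 ÷ £37.92 = 12,513.19, so 12,514 harnesses.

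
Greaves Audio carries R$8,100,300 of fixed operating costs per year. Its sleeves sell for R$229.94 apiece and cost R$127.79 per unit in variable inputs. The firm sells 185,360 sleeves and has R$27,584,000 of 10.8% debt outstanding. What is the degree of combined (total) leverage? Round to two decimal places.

Contribution at this volume is 185,360 × R$102.15 = R$18,934,524.00.
Subtracting fixed costs: EBIT = R$18,934,524.00 − R$8,100,300 = R$10,834,224.00. Interest = R$2,979,072.00, so EBIT − I = R$7,855,152.00.
Degree of total leverage = total CM / (EBIT − interest) = R$18,934,524.00 / R$7,855,152.00 = 2.4105.

2.41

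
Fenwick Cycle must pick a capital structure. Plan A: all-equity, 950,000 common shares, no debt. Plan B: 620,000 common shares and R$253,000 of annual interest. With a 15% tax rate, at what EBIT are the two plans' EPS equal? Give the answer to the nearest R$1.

At indifference, (EBIT − 0)(1 − t)/950,000 = (EBIT − 253,000)(1 − t)/620,000.
The (1 − t) factor cancels: (EBIT − 0) × 620,000 = (EBIT − 253,000) × 950,000.
EBIT × (950,000 − 620,000) = 253,000 × 950,000 − 0 × 620,000 = 240,350,000,000, so EBIT = 240,350,000,000 ÷ 330,000 = 728,333.33.

R$728,333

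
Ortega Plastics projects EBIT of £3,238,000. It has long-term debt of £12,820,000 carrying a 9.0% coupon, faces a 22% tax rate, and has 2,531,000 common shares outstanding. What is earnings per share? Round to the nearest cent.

£0.64

Pre-tax income = £3,238,000 − £1,153,800.00 = £2,084,200.00.
After tax at 22%: net income = £2,084,200.00 × 0.78 = £1,625,676.00.
Per share: £1,625,676.00 / 2,531,000 shares = £0.64.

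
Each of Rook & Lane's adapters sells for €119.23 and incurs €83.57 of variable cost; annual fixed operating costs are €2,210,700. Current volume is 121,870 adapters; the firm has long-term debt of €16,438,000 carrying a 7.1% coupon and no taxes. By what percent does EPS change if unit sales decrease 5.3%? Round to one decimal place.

-23.8%

Contribution at this volume is 121,870 × €35.66 = €4,345,884.20.
EBIT = €4,345,884.20 − €2,210,700 = €2,135,184.20.
Interest = €1,167,098.00, so EBIT − I = €968,086.20.
Degree of combined leverage = contribution ÷ (EBIT − I) = €4,345,884.20 ÷ €968,086.20 = 4.4892.
%ΔEPS = DCL × %ΔSales = 4.4892 × -5.3% = -23.8%.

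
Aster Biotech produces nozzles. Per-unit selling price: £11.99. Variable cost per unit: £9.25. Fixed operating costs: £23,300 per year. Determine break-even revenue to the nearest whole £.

Contribution margin per unit = £11.99 − £9.25 = £2.74, a CM ratio of £2.74 ÷ £11.99 = 0.2285.
Break-even revenue = fixed costs × price ÷ CM = £23,300 × £11.99 ÷ £2.74 = £101,959.

£101,959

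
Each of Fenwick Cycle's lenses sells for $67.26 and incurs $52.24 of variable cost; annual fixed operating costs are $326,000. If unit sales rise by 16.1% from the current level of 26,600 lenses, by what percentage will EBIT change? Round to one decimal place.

+87.5%

At 26,600 units, contribution = 26,600 × $15.02 = $399,532.00.
Subtracting fixed costs: EBIT = $399,532.00 − $326,000 = $73,532.00.
DOL = contribution ÷ EBIT = $399,532.00 ÷ $73,532.00 = 5.4334.
So EBIT moves 5.4334 × (+16.1%) = +87.5%.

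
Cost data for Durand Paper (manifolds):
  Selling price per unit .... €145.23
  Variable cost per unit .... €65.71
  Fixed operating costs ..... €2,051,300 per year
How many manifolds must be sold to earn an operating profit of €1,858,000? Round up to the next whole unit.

Each unit contributes €145.23 − €65.71 = €79.52.
Units = (FC + target) / CM = (€2,051,300 + €1,858,000) / €79.52 = 49,161.22, so 49,162 manifolds.

49,162 manifolds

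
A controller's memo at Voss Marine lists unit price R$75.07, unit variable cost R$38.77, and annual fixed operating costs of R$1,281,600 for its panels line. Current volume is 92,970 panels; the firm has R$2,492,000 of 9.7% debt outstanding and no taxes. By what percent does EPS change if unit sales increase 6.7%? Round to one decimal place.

+12.2%

Contribution at this volume is 92,970 × R$36.30 = R$3,374,811.00.
EBIT = R$3,374,811.00 − R$1,281,600 = R$2,093,211.00.
After interest of R$241,724.00, pre-tax earnings = R$1,851,487.00.
Degree of combined leverage = contribution ÷ (EBIT − I) = R$3,374,811.00 ÷ R$1,851,487.00 = 1.8228.
%ΔEPS = DCL × %ΔSales = 1.8228 × +6.7% = +12.2%.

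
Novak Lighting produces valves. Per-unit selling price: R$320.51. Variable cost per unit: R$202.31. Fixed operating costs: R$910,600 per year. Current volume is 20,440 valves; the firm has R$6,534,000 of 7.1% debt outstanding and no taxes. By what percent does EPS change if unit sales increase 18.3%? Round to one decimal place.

At 20,440 units, contribution = 20,440 × R$118.20 = R$2,416,008.00.
Operating income = contribution − fixed costs = R$2,416,008.00 − R$910,600 = R$1,505,408.00.
After interest of R$463,914.00, pre-tax earnings = R$1,041,494.00.
Degree of combined leverage = contribution ÷ (EBIT − I) = R$2,416,008.00 ÷ R$1,041,494.00 = 2.3198.
%ΔEPS = DCL × %ΔSales = 2.3198 × +18.3% = +42.5%.

+42.5%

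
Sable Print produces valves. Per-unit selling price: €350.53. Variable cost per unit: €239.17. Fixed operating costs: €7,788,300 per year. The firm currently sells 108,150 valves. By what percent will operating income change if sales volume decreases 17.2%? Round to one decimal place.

-48.7%

At 108,150 units, contribution = 108,150 × €111.36 = €12,043,584.00.
Operating income = contribution − fixed costs = €12,043,584.00 − €7,788,300 = €4,255,284.00.
So DOL = total CM / EBIT = €12,043,584.00 / €4,255,284.00 = 2.8303.
So EBIT moves 2.8303 × (-17.2%) = -48.7%.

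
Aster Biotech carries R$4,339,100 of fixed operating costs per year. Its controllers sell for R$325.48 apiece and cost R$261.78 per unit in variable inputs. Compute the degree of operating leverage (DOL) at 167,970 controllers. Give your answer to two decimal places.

1.68

Total contribution margin = 167,970 × R$63.70 = R$10,699,689.00.
Subtracting fixed costs: EBIT = R$10,699,689.00 − R$4,339,100 = R$6,360,589.00.
DOL = contribution ÷ EBIT = R$10,699,689.00 ÷ R$6,360,589.00 = 1.6822.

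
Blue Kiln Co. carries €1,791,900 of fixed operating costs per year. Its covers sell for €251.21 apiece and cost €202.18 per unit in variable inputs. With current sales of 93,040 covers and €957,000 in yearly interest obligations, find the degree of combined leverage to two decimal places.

Total contribution margin = 93,040 × €49.03 = €4,561,751.20.
EBIT = €4,561,751.20 − €1,791,900 = €2,769,851.20. Interest = €957,000.00, so EBIT − I = €1,812,851.20.
DCL = contribution ÷ (EBIT − I) = €4,561,751.20 ÷ €1,812,851.20 = 2.5163.

2.52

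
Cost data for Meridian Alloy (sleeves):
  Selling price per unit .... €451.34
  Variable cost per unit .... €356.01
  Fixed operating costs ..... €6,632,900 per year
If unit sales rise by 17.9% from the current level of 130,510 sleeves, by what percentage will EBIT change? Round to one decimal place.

At 130,510 units, contribution = 130,510 × €95.33 = €12,441,518.30.
EBIT = €12,441,518.30 − €6,632,900 = €5,808,618.30.
Degree of operating leverage = €12,441,518.30 / €5,808,618.30 = 2.1419.
%ΔEBIT = DOL × %ΔSales = 2.1419 × +17.9% = +38.3%.

+38.3%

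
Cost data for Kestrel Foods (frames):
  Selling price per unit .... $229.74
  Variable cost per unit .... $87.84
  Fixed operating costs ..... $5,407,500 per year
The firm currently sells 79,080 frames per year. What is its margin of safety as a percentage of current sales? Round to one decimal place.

51.8%

Each unit contributes $229.74 − $87.84 = $141.90. Break-even units = $5,407,500 ÷ $141.90 = 38,107.82; break-even revenue = 38,107.82 × $229.74 = $8,754,891.12.
Current sales = 79,080 × $229.74 = $18,167,839.20.
Margin of safety = ($18,167,839.20 − $8,754,891.12) ÷ $18,167,839.20 = 51.8%.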